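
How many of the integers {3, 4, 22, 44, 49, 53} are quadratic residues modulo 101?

3

(3/101) = -1 → non-residue.
(4/101) = +1 → QR.
(22/101) = +1 → QR.
(44/101) = -1 → non-residue.
(49/101) = +1 → QR.
(53/101) = -1 → non-residue.
Total quadratic residues among the 6: 3.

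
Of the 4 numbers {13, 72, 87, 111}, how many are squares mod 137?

2

(13/137) = -1 → non-residue.
(72/137) = +1 → QR.
(87/137) = +1 → QR.
(111/137) = -1 → non-residue.
Total quadratic residues among the 4: 2.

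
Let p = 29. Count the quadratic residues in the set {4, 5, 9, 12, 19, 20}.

(4/29) = +1 → QR.
(5/29) = +1 → QR.
(9/29) = +1 → QR.
(12/29) = -1 → non-residue.
(19/29) = -1 → non-residue.
(20/29) = +1 → QR.
Total quadratic residues among the 6: 4.

4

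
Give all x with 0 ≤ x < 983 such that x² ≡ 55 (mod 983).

Since 983 ≡ 3 (mod 4), a square root of 55 is 55^((983+1)/4) = 55^246 mod 983.
Repeated squaring: 55^2≡76, 55^4≡861, 55^8≡139, 55^16≡644, 55^32≡893, 55^64≡236, 55^128≡648 (mod 983).
55^246 = 55^(128+64+32+16+4+2) ≡ 706 (mod 983).
Check: 706² = 498436 ≡ 55 (mod 983). The two roots are 277 and 706.

277, 706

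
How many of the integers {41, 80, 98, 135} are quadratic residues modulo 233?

2

(41/233) = -1 → non-residue.
(80/233) = -1 → non-residue.
(98/233) = +1 → QR.
(135/233) = +1 → QR.
Total quadratic residues among the 4: 2.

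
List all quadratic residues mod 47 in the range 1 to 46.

1, 2, 3, 4, 6, 7, 8, 9, 12, 14, 16, 17, 18, 21, 24, 25, 27, 28, 32, 34, 36, 37, 42

Square k = 1,…,23 (k and 47−k give the same square):
1²=1, 2²=4, 3²=9, 4²=16, 5²=25, 6²=36, 7²≡2, 8²≡17, 9²≡34, 10²≡6, 11²≡27, 12²≡3, 13²≡28, 14²≡8, 15²≡37, 16²≡21, 17²≡7, 18²≡42, 19²≡32, 20²≡24, 21²≡18, 22²≡14, 23²≡12 (mod 47).
So the quadratic residues mod 47 are {1, 2, 3, 4, 6, 7, 8, 9, 12, 14, 16, 17, 18, 21, 24, 25, 27, 28, 32, 34, 36, 37, 42}.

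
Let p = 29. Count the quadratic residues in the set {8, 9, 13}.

2

(8/29) = -1 → non-residue.
(9/29) = +1 → QR.
(13/29) = +1 → QR.
Total quadratic residues among the 3: 2.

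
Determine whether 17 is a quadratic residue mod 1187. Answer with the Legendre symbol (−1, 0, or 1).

Reciprocity: 17 ≡ 1 and 1187 ≡ 3 (mod 4), so (17/1187) = +(1187/17).
Reduce top mod 17: now compute (14/17).
Pull out 2: since 17 ≡ 1 (mod 8), (2/17) = +1.
Reciprocity: 7 ≡ 3 and 17 ≡ 1 (mod 4), so (7/17) = +(17/7).
Reduce top mod 7: now compute (3/7).
Reciprocity: 3 ≡ 3 and 7 ≡ 3 (mod 4), so (3/7) = −(7/3).
Reduce top mod 3: now compute (1/3).
Reached (1/3) = 1. Collecting the sign flips along the way, the symbol is -1.

-1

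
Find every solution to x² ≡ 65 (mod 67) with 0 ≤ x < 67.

20, 47

Since 67 ≡ 3 (mod 4), a square root of 65 is 65^((67+1)/4) = 65^17 mod 67.
Repeated squaring: 65^2≡4, 65^4≡16, 65^8≡55, 65^16≡10 (mod 67).
65^17 = 65^(16+1) ≡ 47 (mod 67).
Check: 47² = 2209 ≡ 65 (mod 67). The two roots are 20 and 47.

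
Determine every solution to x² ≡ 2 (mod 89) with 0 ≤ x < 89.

25, 64

89 ≡ 1 (mod 4), so we find a root by search.
Trying successive values, 25² = 625 ≡ 2 (mod 89). The other root is 89 − 25 = 64.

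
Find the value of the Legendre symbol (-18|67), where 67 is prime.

1

First reduce: -18 ≡ 49 (mod 67).
Reciprocity: 49 ≡ 1 and 67 ≡ 3 (mod 4), so (49/67) = +(67/49).
Reduce top mod 49: now compute (18/49).
Pull out 2: since 49 ≡ 1 (mod 8), (2/49) = +1.
Reciprocity: 9 ≡ 1 and 49 ≡ 1 (mod 4), so (9/49) = +(49/9).
Reduce top mod 9: now compute (4/9).
Pull out 2^2: since 9 ≡ 1 (mod 8), (2/9) = +1, so (2/9)^2 = +1.
Reached (1/9) = 1. Collecting the sign flips along the way, the symbol is +1.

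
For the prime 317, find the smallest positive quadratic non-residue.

2

(2/317) = −1, so 2 is the smallest positive non-residue mod 317.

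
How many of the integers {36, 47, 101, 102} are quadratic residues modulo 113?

(36/113) = +1 → QR.
(47/113) = -1 → non-residue.
(101/113) = -1 → non-residue.
(102/113) = +1 → QR.
Total quadratic residues among the 4: 2.

2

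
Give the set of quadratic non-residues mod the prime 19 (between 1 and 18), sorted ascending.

2 3 8 10 12 13 14 15 18

Square k = 1,…,9 (k and 19−k give the same square):
1²=1, 2²=4, 3²=9, 4²=16, 5²≡6, 6²≡17, 7²≡11, 8²≡7, 9²≡5 (mod 19).
The residues are {1, 4, 5, 6, 7, 9, 11, 16, 17}; the non-residues are the remaining 9 nonzero classes.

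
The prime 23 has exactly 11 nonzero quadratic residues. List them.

Square k = 1,…,11 (k and 23−k give the same square):
1²=1, 2²=4, 3²=9, 4²=16, 5²≡2, 6²≡13, 7²≡3, 8²≡18, 9²≡12, 10²≡8, 11²≡6 (mod 23).
So the quadratic residues mod 23 are {1, 2, 3, 4, 6, 8, 9, 12, 13, 16, 18}.

1, 2, 3, 4, 6, 8, 9, 12, 13, 16, 18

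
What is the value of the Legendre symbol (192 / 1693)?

Pull out 2^6: since 1693 ≡ 5 (mod 8), (2/1693) = -1, so (2/1693)^6 = +1.
Reciprocity: 3 ≡ 3 and 1693 ≡ 1 (mod 4), so (3/1693) = +(1693/3).
Reduce top mod 3: now compute (1/3).
Reached (1/3) = 1. Collecting the sign flips along the way, the symbol is +1.

1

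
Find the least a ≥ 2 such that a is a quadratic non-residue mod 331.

2

(2/331) = −1, so 2 is the smallest positive non-residue mod 331.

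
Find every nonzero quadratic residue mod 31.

Square k = 1,…,15 (k and 31−k give the same square):
1²=1, 2²=4, 3²=9, 4²=16, 5²=25, 6²≡5, 7²≡18, 8²≡2, 9²≡19, 10²≡7, 11²≡28, 12²≡20, 13²≡14, 14²≡10, 15²≡8 (mod 31).
So the quadratic residues mod 31 are {1, 2, 4, 5, 7, 8, 9, 10, 14, 16, 18, 19, 20, 25, 28}.

1, 2, 4, 5, 7, 8, 9, 10, 14, 16, 18, 19, 20, 25, 28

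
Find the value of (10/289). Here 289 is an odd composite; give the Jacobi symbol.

1

Pull out 2: since 289 ≡ 1 (mod 8), (2/289) = +1.
Reciprocity: 5 ≡ 1 and 289 ≡ 1 (mod 4), so (5/289) = +(289/5).
Reduce top mod 5: now compute (4/5).
Pull out 2^2: since 5 ≡ 5 (mod 8), (2/5) = -1, so (2/5)^2 = +1.
Reached (1/5) = 1. Collecting the sign flips along the way, the symbol is +1.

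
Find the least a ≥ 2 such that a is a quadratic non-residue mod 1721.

3

(2/1721) = +1, so 2 is a residue.
(3/1721) = −1, so 3 is the smallest positive non-residue mod 1721.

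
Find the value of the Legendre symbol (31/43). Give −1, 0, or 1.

Euler's criterion: (31/43) ≡ 31^21 (mod 43).
31^2 ≡ 15 (mod 43)
31^4 ≡ 10 (mod 43)
31^8 ≡ 14 (mod 43)
31^16 ≡ 24 (mod 43)
31^21 = 31^(16+4+1) ≡ 1 (mod 43).
Result is 1, so (31/43) = 1.

1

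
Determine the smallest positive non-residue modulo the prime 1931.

(2/1931) = −1, so 2 is the smallest positive non-residue mod 1931.

2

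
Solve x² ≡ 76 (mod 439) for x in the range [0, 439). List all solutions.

Since 439 ≡ 3 (mod 4), a square root of 76 is 76^((439+1)/4) = 76^110 mod 439.
Repeated squaring: 76^2≡69, 76^4≡371, 76^8≡234, 76^16≡320, 76^32≡113, 76^64≡38 (mod 439).
76^110 = 76^(64+32+8+4+2) ≡ 261 (mod 439).
Check: 261² = 68121 ≡ 76 (mod 439). The two roots are 178 and 261.

178, 261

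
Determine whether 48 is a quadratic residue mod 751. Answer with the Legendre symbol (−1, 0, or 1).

Pull out 2^4: since 751 ≡ 7 (mod 8), (2/751) = +1, so (2/751)^4 = +1.
Reciprocity: 3 ≡ 3 and 751 ≡ 3 (mod 4), so (3/751) = −(751/3).
Reduce top mod 3: now compute (1/3).
Reached (1/3) = 1. Collecting the sign flips along the way, the symbol is -1.

-1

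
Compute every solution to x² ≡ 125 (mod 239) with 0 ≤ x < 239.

Since 239 ≡ 3 (mod 4), a square root of 125 is 125^((239+1)/4) = 125^60 mod 239.
Repeated squaring: 125^2≡90, 125^4≡213, 125^8≡198, 125^16≡8, 125^32≡64 (mod 239).
125^60 = 125^(32+16+8+4) ≡ 155 (mod 239).
Check: 155² = 24025 ≡ 125 (mod 239). The two roots are 84 and 155.

84, 155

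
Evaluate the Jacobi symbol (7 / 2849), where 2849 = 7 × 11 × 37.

0

Reciprocity: 7 ≡ 3 and 2849 ≡ 1 (mod 4), so (7/2849) = +(2849/7).
Reduce top mod 7: now compute (0/7).
Top reduces to 0: gcd > 1, so the symbol is 0.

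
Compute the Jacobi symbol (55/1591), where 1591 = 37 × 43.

Reciprocity: 55 ≡ 3 and 1591 ≡ 3 (mod 4), so (55/1591) = −(1591/55).
Reduce top mod 55: now compute (51/55).
Reciprocity: 51 ≡ 3 and 55 ≡ 3 (mod 4), so (51/55) = −(55/51).
Reduce top mod 51: now compute (4/51).
Pull out 2^2: since 51 ≡ 3 (mod 8), (2/51) = -1, so (2/51)^2 = +1.
Reached (1/51) = 1. Collecting the sign flips along the way, the symbol is +1.

1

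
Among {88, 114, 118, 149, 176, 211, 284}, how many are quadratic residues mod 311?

0

(88/311) = -1 → non-residue.
(114/311) = -1 → non-residue.
(118/311) = -1 → non-residue.
(149/311) = -1 → non-residue.
(176/311) = -1 → non-residue.
(211/311) = -1 → non-residue.
(284/311) = -1 → non-residue.
Total quadratic residues among the 7: 0.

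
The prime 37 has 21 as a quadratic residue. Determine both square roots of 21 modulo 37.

13, 24

37 ≡ 1 (mod 4), so we find a root by search.
Trying successive values, 13² = 169 ≡ 21 (mod 37). The other root is 37 − 13 = 24.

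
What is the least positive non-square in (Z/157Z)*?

(2/157) = −1, so 2 is the smallest positive non-residue mod 157.

2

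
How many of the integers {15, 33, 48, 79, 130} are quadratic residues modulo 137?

2

(15/137) = +1 → QR.
(33/137) = -1 → non-residue.
(48/137) = -1 → non-residue.
(79/137) = -1 → non-residue.
(130/137) = +1 → QR.
Total quadratic residues among the 5: 2.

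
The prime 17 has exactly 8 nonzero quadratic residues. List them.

1 2 4 8 9 13 15 16

Square k = 1,…,8 (k and 17−k give the same square):
1²=1, 2²=4, 3²=9, 4²=16, 5²≡8, 6²≡2, 7²≡15, 8²≡13 (mod 17).
So the quadratic residues mod 17 are {1, 2, 4, 8, 9, 13, 15, 16}.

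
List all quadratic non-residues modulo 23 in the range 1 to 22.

5 7 10 11 14 15 17 19 20 21 22

Square k = 1,…,11 (k and 23−k give the same square):
1²=1, 2²=4, 3²=9, 4²=16, 5²≡2, 6²≡13, 7²≡3, 8²≡18, 9²≡12, 10²≡8, 11²≡6 (mod 23).
The residues are {1, 2, 3, 4, 6, 8, 9, 12, 13, 16, 18}; the non-residues are the remaining 11 nonzero classes.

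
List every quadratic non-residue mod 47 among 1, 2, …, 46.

5 10 11 13 15 19 20 22 23 26 29 30 31 33 35 38 39 40 41 43 44 45 46

Square k = 1,…,23 (k and 47−k give the same square):
1²=1, 2²=4, 3²=9, 4²=16, 5²=25, 6²=36, 7²≡2, 8²≡17, 9²≡34, 10²≡6, 11²≡27, 12²≡3, 13²≡28, 14²≡8, 15²≡37, 16²≡21, 17²≡7, 18²≡42, 19²≡32, 20²≡24, 21²≡18, 22²≡14, 23²≡12 (mod 47).
The residues are {1, 2, 3, 4, 6, 7, 8, 9, 12, 14, 16, 17, 18, 21, 24, 25, 27, 28, 32, 34, 36, 37, 42}; the non-residues are the remaining 23 nonzero classes.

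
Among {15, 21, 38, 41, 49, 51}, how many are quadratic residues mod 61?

3

(15/61) = +1 → QR.
(21/61) = -1 → non-residue.
(38/61) = -1 → non-residue.
(41/61) = +1 → QR.
(49/61) = +1 → QR.
(51/61) = -1 → non-residue.
Total quadratic residues among the 6: 3.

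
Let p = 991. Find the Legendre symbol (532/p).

-1

Pull out 2^2: since 991 ≡ 7 (mod 8), (2/991) = +1, so (2/991)^2 = +1.
Reciprocity: 133 ≡ 1 and 991 ≡ 3 (mod 4), so (133/991) = +(991/133).
Reduce top mod 133: now compute (60/133).
Pull out 2^2: since 133 ≡ 5 (mod 8), (2/133) = -1, so (2/133)^2 = +1.
Reciprocity: 15 ≡ 3 and 133 ≡ 1 (mod 4), so (15/133) = +(133/15).
Reduce top mod 15: now compute (13/15).
Reciprocity: 13 ≡ 1 and 15 ≡ 3 (mod 4), so (13/15) = +(15/13).
Reduce top mod 13: now compute (2/13).
Pull out 2: since 13 ≡ 5 (mod 8), (2/13) = -1.
Reached (1/13) = 1. Collecting the sign flips along the way, the symbol is -1.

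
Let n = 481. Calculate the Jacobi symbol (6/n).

Pull out 2: since 481 ≡ 1 (mod 8), (2/481) = +1.
Reciprocity: 3 ≡ 3 and 481 ≡ 1 (mod 4), so (3/481) = +(481/3).
Reduce top mod 3: now compute (1/3).
Reached (1/3) = 1. Collecting the sign flips along the way, the symbol is +1.

1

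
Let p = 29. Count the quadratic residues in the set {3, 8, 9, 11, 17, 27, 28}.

(3/29) = -1 → non-residue.
(8/29) = -1 → non-residue.
(9/29) = +1 → QR.
(11/29) = -1 → non-residue.
(17/29) = -1 → non-residue.
(27/29) = -1 → non-residue.
(28/29) = +1 → QR.
Total quadratic residues among the 7: 2.

2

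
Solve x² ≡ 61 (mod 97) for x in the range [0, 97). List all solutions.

35, 62

97 ≡ 1 (mod 4), so we find a root by search.
Trying successive values, 35² = 1225 ≡ 61 (mod 97). The other root is 97 − 35 = 62.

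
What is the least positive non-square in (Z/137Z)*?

(2/137) = +1, so 2 is a residue.
(3/137) = −1, so 3 is the smallest positive non-residue mod 137.

3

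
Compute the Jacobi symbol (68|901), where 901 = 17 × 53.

Pull out 2^2: since 901 ≡ 5 (mod 8), (2/901) = -1, so (2/901)^2 = +1.
Reciprocity: 17 ≡ 1 and 901 ≡ 1 (mod 4), so (17/901) = +(901/17).
Reduce top mod 17: now compute (0/17).
Top reduces to 0: gcd > 1, so the symbol is 0.

0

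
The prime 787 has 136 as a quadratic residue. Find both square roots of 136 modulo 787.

Since 787 ≡ 3 (mod 4), a square root of 136 is 136^((787+1)/4) = 136^197 mod 787.
Repeated squaring: 136^2≡395, 136^4≡199, 136^8≡251, 136^16≡41, 136^32≡107, 136^64≡431, 136^128≡29 (mod 787).
136^197 = 136^(128+64+4+1) ≡ 661 (mod 787).
Check: 661² = 436921 ≡ 136 (mod 787). The two roots are 126 and 661.

126, 661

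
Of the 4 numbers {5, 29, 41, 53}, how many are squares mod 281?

(5/281) = +1 → QR.
(29/281) = +1 → QR.
(41/281) = -1 → non-residue.
(53/281) = +1 → QR.
Total quadratic residues among the 4: 3.

3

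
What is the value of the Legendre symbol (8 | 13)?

Pull out 2^3: since 13 ≡ 5 (mod 8), (2/13) = -1, so (2/13)^3 = -1.
Reached (1/13) = 1. Collecting the sign flips along the way, the symbol is -1.

-1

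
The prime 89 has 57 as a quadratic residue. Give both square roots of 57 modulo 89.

89 ≡ 1 (mod 4), so we find a root by search.
Trying successive values, 18² = 324 ≡ 57 (mod 89). The other root is 89 − 18 = 71.

18, 71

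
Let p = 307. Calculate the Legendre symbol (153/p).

1

Reciprocity: 153 ≡ 1 and 307 ≡ 3 (mod 4), so (153/307) = +(307/153).
Reduce top mod 153: now compute (1/153).
Reached (1/153) = 1. Collecting the sign flips along the way, the symbol is +1.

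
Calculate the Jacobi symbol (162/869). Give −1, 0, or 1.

-1

Pull out 2: since 869 ≡ 5 (mod 8), (2/869) = -1.
Reciprocity: 81 ≡ 1 and 869 ≡ 1 (mod 4), so (81/869) = +(869/81).
Reduce top mod 81: now compute (59/81).
Reciprocity: 59 ≡ 3 and 81 ≡ 1 (mod 4), so (59/81) = +(81/59).
Reduce top mod 59: now compute (22/59).
Pull out 2: since 59 ≡ 3 (mod 8), (2/59) = -1.
Reciprocity: 11 ≡ 3 and 59 ≡ 3 (mod 4), so (11/59) = −(59/11).
Reduce top mod 11: now compute (4/11).
Pull out 2^2: since 11 ≡ 3 (mod 8), (2/11) = -1, so (2/11)^2 = +1.
Reached (1/11) = 1. Collecting the sign flips along the way, the symbol is -1.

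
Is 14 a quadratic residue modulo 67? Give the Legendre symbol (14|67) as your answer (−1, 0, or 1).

1

Pull out 2: since 67 ≡ 3 (mod 8), (2/67) = -1.
Reciprocity: 7 ≡ 3 and 67 ≡ 3 (mod 4), so (7/67) = −(67/7).
Reduce top mod 7: now compute (4/7).
Pull out 2^2: since 7 ≡ 7 (mod 8), (2/7) = +1, so (2/7)^2 = +1.
Reached (1/7) = 1. Collecting the sign flips along the way, the symbol is +1.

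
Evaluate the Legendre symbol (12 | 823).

-1

Pull out 2^2: since 823 ≡ 7 (mod 8), (2/823) = +1, so (2/823)^2 = +1.
Reciprocity: 3 ≡ 3 and 823 ≡ 3 (mod 4), so (3/823) = −(823/3).
Reduce top mod 3: now compute (1/3).
Reached (1/3) = 1. Collecting the sign flips along the way, the symbol is -1.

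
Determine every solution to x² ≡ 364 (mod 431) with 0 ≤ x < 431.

Since 431 ≡ 3 (mod 4), a square root of 364 is 364^((431+1)/4) = 364^108 mod 431.
Repeated squaring: 364^2≡179, 364^4≡147, 364^8≡59, 364^16≡33, 364^32≡227, 364^64≡240 (mod 431).
364^108 = 364^(64+32+8+4) ≡ 171 (mod 431).
Check: 171² = 29241 ≡ 364 (mod 431). The two roots are 171 and 260.

171, 260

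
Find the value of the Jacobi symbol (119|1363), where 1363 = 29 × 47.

Reciprocity: 119 ≡ 3 and 1363 ≡ 3 (mod 4), so (119/1363) = −(1363/119).
Reduce top mod 119: now compute (54/119).
Pull out 2: since 119 ≡ 7 (mod 8), (2/119) = +1.
Reciprocity: 27 ≡ 3 and 119 ≡ 3 (mod 4), so (27/119) = −(119/27).
Reduce top mod 27: now compute (11/27).
Reciprocity: 11 ≡ 3 and 27 ≡ 3 (mod 4), so (11/27) = −(27/11).
Reduce top mod 11: now compute (5/11).
Reciprocity: 5 ≡ 1 and 11 ≡ 3 (mod 4), so (5/11) = +(11/5).
Reduce top mod 5: now compute (1/5).
Reached (1/5) = 1. Collecting the sign flips along the way, the symbol is -1.

-1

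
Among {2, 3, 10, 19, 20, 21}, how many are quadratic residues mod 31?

(2/31) = +1 → QR.
(3/31) = -1 → non-residue.
(10/31) = +1 → QR.
(19/31) = +1 → QR.
(20/31) = +1 → QR.
(21/31) = -1 → non-residue.
Total quadratic residues among the 6: 4.

4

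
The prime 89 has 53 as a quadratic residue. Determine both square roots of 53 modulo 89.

26, 63

89 ≡ 1 (mod 4), so we find a root by search.
Trying successive values, 26² = 676 ≡ 53 (mod 89). The other root is 89 − 26 = 63.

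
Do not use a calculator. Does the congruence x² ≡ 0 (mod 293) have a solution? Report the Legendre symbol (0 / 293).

0

Top reduces to 0: gcd > 1, so the symbol is 0.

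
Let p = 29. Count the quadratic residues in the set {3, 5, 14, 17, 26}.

(3/29) = -1 → non-residue.
(5/29) = +1 → QR.
(14/29) = -1 → non-residue.
(17/29) = -1 → non-residue.
(26/29) = -1 → non-residue.
Total quadratic residues among the 5: 1.

1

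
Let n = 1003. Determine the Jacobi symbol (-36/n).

First reduce: -36 ≡ 967 (mod 1003).
Reciprocity: 967 ≡ 3 and 1003 ≡ 3 (mod 4), so (967/1003) = −(1003/967).
Reduce top mod 967: now compute (36/967).
Pull out 2^2: since 967 ≡ 7 (mod 8), (2/967) = +1, so (2/967)^2 = +1.
Reciprocity: 9 ≡ 1 and 967 ≡ 3 (mod 4), so (9/967) = +(967/9).
Reduce top mod 9: now compute (4/9).
Pull out 2^2: since 9 ≡ 1 (mod 8), (2/9) = +1, so (2/9)^2 = +1.
Reached (1/9) = 1. Collecting the sign flips along the way, the symbol is -1.

-1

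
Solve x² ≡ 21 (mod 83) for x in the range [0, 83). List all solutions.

Since 83 ≡ 3 (mod 4), a square root of 21 is 21^((83+1)/4) = 21^21 mod 83.
Repeated squaring: 21^2≡26, 21^4≡12, 21^8≡61, 21^16≡69 (mod 83).
21^21 = 21^(16+4+1) ≡ 41 (mod 83).
Check: 41² = 1681 ≡ 21 (mod 83). The two roots are 41 and 42.

41, 42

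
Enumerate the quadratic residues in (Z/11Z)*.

1,3,4,5,9

Square k = 1,…,5 (k and 11−k give the same square):
1²=1, 2²=4, 3²=9, 4²≡5, 5²≡3 (mod 11).
So the quadratic residues mod 11 are {1, 3, 4, 5, 9}.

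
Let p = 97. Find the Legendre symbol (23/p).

-1

Euler's criterion: (23/97) ≡ 23^48 (mod 97).
23^2 ≡ 44 (mod 97)
23^4 ≡ 93 (mod 97)
23^8 ≡ 16 (mod 97)
23^16 ≡ 62 (mod 97)
23^32 ≡ 61 (mod 97)
23^48 = 23^(32+16) ≡ 96 (mod 97).
Result is 96 ≡ −1, so (23/97) = −1.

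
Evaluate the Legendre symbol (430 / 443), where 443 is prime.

Euler's criterion: (430/443) ≡ 430^221 (mod 443).
430^2 ≡ 169 (mod 443)
430^4 ≡ 209 (mod 443)
430^8 ≡ 267 (mod 443)
430^16 ≡ 409 (mod 443)
430^32 ≡ 270 (mod 443)
430^64 ≡ 248 (mod 443)
430^128 ≡ 370 (mod 443)
430^221 = 430^(128+64+16+8+4+1) ≡ 442 (mod 443).
Result is 442 ≡ −1, so (430/443) = −1.

-1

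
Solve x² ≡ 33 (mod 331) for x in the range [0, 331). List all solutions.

73, 258

Since 331 ≡ 3 (mod 4), a square root of 33 is 33^((331+1)/4) = 33^83 mod 331.
Repeated squaring: 33^2≡96, 33^4≡279, 33^8≡56, 33^16≡157, 33^32≡155, 33^64≡193 (mod 331).
33^83 = 33^(64+16+2+1) ≡ 258 (mod 331).
Check: 258² = 66564 ≡ 33 (mod 331). The two roots are 73 and 258.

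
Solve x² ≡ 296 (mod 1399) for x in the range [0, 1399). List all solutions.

Since 1399 ≡ 3 (mod 4), a square root of 296 is 296^((1399+1)/4) = 296^350 mod 1399.
Repeated squaring: 296^2≡878, 296^4≡35, 296^8≡1225, 296^16≡897, 296^32≡184, 296^64≡280, 296^128≡56, 296^256≡338 (mod 1399).
296^350 = 296^(256+64+16+8+4+2) ≡ 257 (mod 1399).
Check: 257² = 66049 ≡ 296 (mod 1399). The two roots are 257 and 1142.

257, 1142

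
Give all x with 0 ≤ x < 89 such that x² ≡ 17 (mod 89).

27, 62

89 ≡ 1 (mod 4), so we find a root by search.
Trying successive values, 27² = 729 ≡ 17 (mod 89). The other root is 89 − 27 = 62.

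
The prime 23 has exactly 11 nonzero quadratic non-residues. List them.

5, 7, 10, 11, 14, 15, 17, 19, 20, 21, 22

Square k = 1,…,11 (k and 23−k give the same square):
1²=1, 2²=4, 3²=9, 4²=16, 5²≡2, 6²≡13, 7²≡3, 8²≡18, 9²≡12, 10²≡8, 11²≡6 (mod 23).
The residues are {1, 2, 3, 4, 6, 8, 9, 12, 13, 16, 18}; the non-residues are the remaining 11 nonzero classes.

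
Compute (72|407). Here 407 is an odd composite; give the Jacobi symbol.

1

Pull out 2^3: since 407 ≡ 7 (mod 8), (2/407) = +1, so (2/407)^3 = +1.
Reciprocity: 9 ≡ 1 and 407 ≡ 3 (mod 4), so (9/407) = +(407/9).
Reduce top mod 9: now compute (2/9).
Pull out 2: since 9 ≡ 1 (mod 8), (2/9) = +1.
Reached (1/9) = 1. Collecting the sign flips along the way, the symbol is +1.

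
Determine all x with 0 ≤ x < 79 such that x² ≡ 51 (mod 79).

Since 79 ≡ 3 (mod 4), a square root of 51 is 51^((79+1)/4) = 51^20 mod 79.
Repeated squaring: 51^2≡73, 51^4≡36, 51^8≡32, 51^16≡76 (mod 79).
51^20 = 51^(16+4) ≡ 50 (mod 79).
Check: 50² = 2500 ≡ 51 (mod 79). The two roots are 29 and 50.

29, 50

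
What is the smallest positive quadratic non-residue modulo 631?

3

(2/631) = +1, so 2 is a residue.
(3/631) = −1, so 3 is the smallest positive non-residue mod 631.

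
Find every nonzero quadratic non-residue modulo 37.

Square k = 1,…,18 (k and 37−k give the same square):
1²=1, 2²=4, 3²=9, 4²=16, 5²=25, 6²=36, 7²≡12, 8²≡27, 9²≡7, 10²≡26, 11²≡10, 12²≡33, 13²≡21, 14²≡11, 15²≡3, 16²≡34, 17²≡30, 18²≡28 (mod 37).
The residues are {1, 3, 4, 7, 9, 10, 11, 12, 16, 21, 25, 26, 27, 28, 30, 33, 34, 36}; the non-residues are the remaining 18 nonzero classes.

2,5,6,8,13,14,15,17,18,19,20,22,23,24,29,31,32,35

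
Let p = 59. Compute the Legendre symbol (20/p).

1

Pull out 2^2: since 59 ≡ 3 (mod 8), (2/59) = -1, so (2/59)^2 = +1.
Reciprocity: 5 ≡ 1 and 59 ≡ 3 (mod 4), so (5/59) = +(59/5).
Reduce top mod 5: now compute (4/5).
Pull out 2^2: since 5 ≡ 5 (mod 8), (2/5) = -1, so (2/5)^2 = +1.
Reached (1/5) = 1. Collecting the sign flips along the way, the symbol is +1.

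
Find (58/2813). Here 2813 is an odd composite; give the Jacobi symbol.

Pull out 2: since 2813 ≡ 5 (mod 8), (2/2813) = -1.
Reciprocity: 29 ≡ 1 and 2813 ≡ 1 (mod 4), so (29/2813) = +(2813/29).
Reduce top mod 29: now compute (0/29).
Top reduces to 0: gcd > 1, so the symbol is 0.

0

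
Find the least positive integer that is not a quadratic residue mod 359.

(2/359) = +1, so 2 is a residue.
(3/359) = +1, so 3 is a residue.
(4/359) = +1, so 4 is a residue.
(5/359) = +1, so 5 is a residue.
(6/359) = +1, so 6 is a residue.
(7/359) = −1, so 7 is the smallest positive non-residue mod 359.

7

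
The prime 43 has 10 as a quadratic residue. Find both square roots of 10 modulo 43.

Since 43 ≡ 3 (mod 4), a square root of 10 is 10^((43+1)/4) = 10^11 mod 43.
Repeated squaring: 10^2≡14, 10^4≡24, 10^8≡17 (mod 43).
10^11 = 10^(8+2+1) ≡ 15 (mod 43).
Check: 15² = 225 ≡ 10 (mod 43). The two roots are 15 and 28.

15, 28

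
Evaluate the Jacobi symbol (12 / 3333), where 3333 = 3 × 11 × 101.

0

Pull out 2^2: since 3333 ≡ 5 (mod 8), (2/3333) = -1, so (2/3333)^2 = +1.
Reciprocity: 3 ≡ 3 and 3333 ≡ 1 (mod 4), so (3/3333) = +(3333/3).
Reduce top mod 3: now compute (0/3).
Top reduces to 0: gcd > 1, so the symbol is 0.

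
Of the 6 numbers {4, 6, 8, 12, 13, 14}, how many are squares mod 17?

3

(4/17) = +1 → QR.
(6/17) = -1 → non-residue.
(8/17) = +1 → QR.
(12/17) = -1 → non-residue.
(13/17) = +1 → QR.
(14/17) = -1 → non-residue.
Total quadratic residues among the 6: 3.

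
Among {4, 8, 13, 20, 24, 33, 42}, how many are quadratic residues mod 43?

3

(4/43) = +1 → QR.
(8/43) = -1 → non-residue.
(13/43) = +1 → QR.
(20/43) = -1 → non-residue.
(24/43) = +1 → QR.
(33/43) = -1 → non-residue.
(42/43) = -1 → non-residue.
Total quadratic residues among the 7: 3.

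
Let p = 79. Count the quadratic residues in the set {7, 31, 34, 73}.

2

(7/79) = -1 → non-residue.
(31/79) = +1 → QR.
(34/79) = -1 → non-residue.
(73/79) = +1 → QR.
Total quadratic residues among the 4: 2.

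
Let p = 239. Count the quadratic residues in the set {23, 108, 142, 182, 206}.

(23/239) = -1 → non-residue.
(108/239) = +1 → QR.
(142/239) = +1 → QR.
(182/239) = +1 → QR.
(206/239) = -1 → non-residue.
Total quadratic residues among the 5: 3.

3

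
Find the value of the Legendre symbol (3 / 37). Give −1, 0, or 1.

1

Reciprocity: 3 ≡ 3 and 37 ≡ 1 (mod 4), so (3/37) = +(37/3).
Reduce top mod 3: now compute (1/3).
Reached (1/3) = 1. Collecting the sign flips along the way, the symbol is +1.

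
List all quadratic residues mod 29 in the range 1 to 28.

1,4,5,6,7,9,13,16,20,22,23,24,25,28

Square k = 1,…,14 (k and 29−k give the same square):
1²=1, 2²=4, 3²=9, 4²=16, 5²=25, 6²≡7, 7²≡20, 8²≡6, 9²≡23, 10²≡13, 11²≡5, 12²≡28, 13²≡24, 14²≡22 (mod 29).
So the quadratic residues mod 29 are {1, 4, 5, 6, 7, 9, 13, 16, 20, 22, 23, 24, 25, 28}.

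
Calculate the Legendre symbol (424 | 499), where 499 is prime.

1

Pull out 2^3: since 499 ≡ 3 (mod 8), (2/499) = -1, so (2/499)^3 = -1.
Reciprocity: 53 ≡ 1 and 499 ≡ 3 (mod 4), so (53/499) = +(499/53).
Reduce top mod 53: now compute (22/53).
Pull out 2: since 53 ≡ 5 (mod 8), (2/53) = -1.
Reciprocity: 11 ≡ 3 and 53 ≡ 1 (mod 4), so (11/53) = +(53/11).
Reduce top mod 11: now compute (9/11).
Reciprocity: 9 ≡ 1 and 11 ≡ 3 (mod 4), so (9/11) = +(11/9).
Reduce top mod 9: now compute (2/9).
Pull out 2: since 9 ≡ 1 (mod 8), (2/9) = +1.
Reached (1/9) = 1. Collecting the sign flips along the way, the symbol is +1.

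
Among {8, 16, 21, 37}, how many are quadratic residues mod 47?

4

(8/47) = +1 → QR.
(16/47) = +1 → QR.
(21/47) = +1 → QR.
(37/47) = +1 → QR.
Total quadratic residues among the 4: 4.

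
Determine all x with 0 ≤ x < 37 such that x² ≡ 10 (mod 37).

11, 26

37 ≡ 1 (mod 4), so we find a root by search.
Trying successive values, 11² = 121 ≡ 10 (mod 37). The other root is 37 − 11 = 26.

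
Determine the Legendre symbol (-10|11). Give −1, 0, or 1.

First reduce: -10 ≡ 1 (mod 11).
Reached (1/11) = 1. Collecting the sign flips along the way, the symbol is +1.

1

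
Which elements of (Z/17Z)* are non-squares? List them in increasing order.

3, 5, 6, 7, 10, 11, 12, 14

Square k = 1,…,8 (k and 17−k give the same square):
1²=1, 2²=4, 3²=9, 4²=16, 5²≡8, 6²≡2, 7²≡15, 8²≡13 (mod 17).
The residues are {1, 2, 4, 8, 9, 13, 15, 16}; the non-residues are the remaining 8 nonzero classes.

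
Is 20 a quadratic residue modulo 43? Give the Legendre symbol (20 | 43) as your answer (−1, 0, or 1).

-1

Pull out 2^2: since 43 ≡ 3 (mod 8), (2/43) = -1, so (2/43)^2 = +1.
Reciprocity: 5 ≡ 1 and 43 ≡ 3 (mod 4), so (5/43) = +(43/5).
Reduce top mod 5: now compute (3/5).
Reciprocity: 3 ≡ 3 and 5 ≡ 1 (mod 4), so (3/5) = +(5/3).
Reduce top mod 3: now compute (2/3).
Pull out 2: since 3 ≡ 3 (mod 8), (2/3) = -1.
Reached (1/3) = 1. Collecting the sign flips along the way, the symbol is -1.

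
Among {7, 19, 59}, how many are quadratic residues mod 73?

1

(7/73) = -1 → non-residue.
(19/73) = +1 → QR.
(59/73) = -1 → non-residue.
Total quadratic residues among the 3: 1.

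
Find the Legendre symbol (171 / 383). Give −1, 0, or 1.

Euler's criterion: (171/383) ≡ 171^191 (mod 383).
171^2 ≡ 133 (mod 383)
171^4 ≡ 71 (mod 383)
171^8 ≡ 62 (mod 383)
171^16 ≡ 14 (mod 383)
171^32 ≡ 196 (mod 383)
171^64 ≡ 116 (mod 383)
171^128 ≡ 51 (mod 383)
171^191 = 171^(128+32+16+8+4+2+1) ≡ 1 (mod 383).
Result is 1, so (171/383) = 1.

1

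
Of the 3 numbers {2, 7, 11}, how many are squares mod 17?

1

(2/17) = +1 → QR.
(7/17) = -1 → non-residue.
(11/17) = -1 → non-residue.
Total quadratic residues among the 3: 1.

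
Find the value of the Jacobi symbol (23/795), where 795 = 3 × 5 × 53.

Reciprocity: 23 ≡ 3 and 795 ≡ 3 (mod 4), so (23/795) = −(795/23).
Reduce top mod 23: now compute (13/23).
Reciprocity: 13 ≡ 1 and 23 ≡ 3 (mod 4), so (13/23) = +(23/13).
Reduce top mod 13: now compute (10/13).
Pull out 2: since 13 ≡ 5 (mod 8), (2/13) = -1.
Reciprocity: 5 ≡ 1 and 13 ≡ 1 (mod 4), so (5/13) = +(13/5).
Reduce top mod 5: now compute (3/5).
Reciprocity: 3 ≡ 3 and 5 ≡ 1 (mod 4), so (3/5) = +(5/3).
Reduce top mod 3: now compute (2/3).
Pull out 2: since 3 ≡ 3 (mod 8), (2/3) = -1.
Reached (1/3) = 1. Collecting the sign flips along the way, the symbol is -1.

-1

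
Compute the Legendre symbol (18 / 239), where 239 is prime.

1

Pull out 2: since 239 ≡ 7 (mod 8), (2/239) = +1.
Reciprocity: 9 ≡ 1 and 239 ≡ 3 (mod 4), so (9/239) = +(239/9).
Reduce top mod 9: now compute (5/9).
Reciprocity: 5 ≡ 1 and 9 ≡ 1 (mod 4), so (5/9) = +(9/5).
Reduce top mod 5: now compute (4/5).
Pull out 2^2: since 5 ≡ 5 (mod 8), (2/5) = -1, so (2/5)^2 = +1.
Reached (1/5) = 1. Collecting the sign flips along the way, the symbol is +1.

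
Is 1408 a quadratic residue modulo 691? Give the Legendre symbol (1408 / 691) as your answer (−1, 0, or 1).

First reduce: 1408 ≡ 26 (mod 691).
Pull out 2: since 691 ≡ 3 (mod 8), (2/691) = -1.
Reciprocity: 13 ≡ 1 and 691 ≡ 3 (mod 4), so (13/691) = +(691/13).
Reduce top mod 13: now compute (2/13).
Pull out 2: since 13 ≡ 5 (mod 8), (2/13) = -1.
Reached (1/13) = 1. Collecting the sign flips along the way, the symbol is +1.

1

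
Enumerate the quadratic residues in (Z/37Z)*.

Square k = 1,…,18 (k and 37−k give the same square):
1²=1, 2²=4, 3²=9, 4²=16, 5²=25, 6²=36, 7²≡12, 8²≡27, 9²≡7, 10²≡26, 11²≡10, 12²≡33, 13²≡21, 14²≡11, 15²≡3, 16²≡34, 17²≡30, 18²≡28 (mod 37).
So the quadratic residues mod 37 are {1, 3, 4, 7, 9, 10, 11, 12, 16, 21, 25, 26, 27, 28, 30, 33, 34, 36}.

1 3 4 7 9 10 11 12 16 21 25 26 27 28 30 33 34 36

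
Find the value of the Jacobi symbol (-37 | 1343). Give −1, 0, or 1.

-1

First reduce: -37 ≡ 1306 (mod 1343).
Pull out 2: since 1343 ≡ 7 (mod 8), (2/1343) = +1.
Reciprocity: 653 ≡ 1 and 1343 ≡ 3 (mod 4), so (653/1343) = +(1343/653).
Reduce top mod 653: now compute (37/653).
Reciprocity: 37 ≡ 1 and 653 ≡ 1 (mod 4), so (37/653) = +(653/37).
Reduce top mod 37: now compute (24/37).
Pull out 2^3: since 37 ≡ 5 (mod 8), (2/37) = -1, so (2/37)^3 = -1.
Reciprocity: 3 ≡ 3 and 37 ≡ 1 (mod 4), so (3/37) = +(37/3).
Reduce top mod 3: now compute (1/3).
Reached (1/3) = 1. Collecting the sign flips along the way, the symbol is -1.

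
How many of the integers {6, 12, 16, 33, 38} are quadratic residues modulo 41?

2

(6/41) = -1 → non-residue.
(12/41) = -1 → non-residue.
(16/41) = +1 → QR.
(33/41) = +1 → QR.
(38/41) = -1 → non-residue.
Total quadratic residues among the 5: 2.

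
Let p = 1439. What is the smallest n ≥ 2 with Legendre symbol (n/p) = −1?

7

(2/1439) = +1, so 2 is a residue.
(3/1439) = +1, so 3 is a residue.
(4/1439) = +1, so 4 is a residue.
(5/1439) = +1, so 5 is a residue.
(6/1439) = +1, so 6 is a residue.
(7/1439) = −1, so 7 is the smallest positive non-residue mod 1439.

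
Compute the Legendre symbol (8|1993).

1

Pull out 2^3: since 1993 ≡ 1 (mod 8), (2/1993) = +1, so (2/1993)^3 = +1.
Reached (1/1993) = 1. Collecting the sign flips along the way, the symbol is +1.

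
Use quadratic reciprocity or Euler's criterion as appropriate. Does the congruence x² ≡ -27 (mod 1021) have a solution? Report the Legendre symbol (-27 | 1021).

1

Euler's criterion: (-27/1021) ≡ 994^510 (mod 1021).
994^2 ≡ 729 (mod 1021)
994^4 ≡ 521 (mod 1021)
994^8 ≡ 876 (mod 1021)
994^16 ≡ 605 (mod 1021)
994^32 ≡ 507 (mod 1021)
994^64 ≡ 778 (mod 1021)
994^128 ≡ 852 (mod 1021)
994^256 ≡ 994 (mod 1021)
994^510 = 994^(256+128+64+32+16+8+4+2) ≡ 1 (mod 1021).
Result is 1, so (-27/1021) = 1.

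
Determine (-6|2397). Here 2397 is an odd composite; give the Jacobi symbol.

0

First reduce: -6 ≡ 2391 (mod 2397).
Reciprocity: 2391 ≡ 3 and 2397 ≡ 1 (mod 4), so (2391/2397) = +(2397/2391).
Reduce top mod 2391: now compute (6/2391).
Pull out 2: since 2391 ≡ 7 (mod 8), (2/2391) = +1.
Reciprocity: 3 ≡ 3 and 2391 ≡ 3 (mod 4), so (3/2391) = −(2391/3).
Reduce top mod 3: now compute (0/3).
Top reduces to 0: gcd > 1, so the symbol is 0.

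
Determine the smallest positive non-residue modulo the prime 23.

(2/23) = +1, so 2 is a residue.
(3/23) = +1, so 3 is a residue.
(4/23) = +1, so 4 is a residue.
(5/23) = −1, so 5 is the smallest positive non-residue mod 23.

5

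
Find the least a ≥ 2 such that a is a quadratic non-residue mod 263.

5

(2/263) = +1, so 2 is a residue.
(3/263) = +1, so 3 is a residue.
(4/263) = +1, so 4 is a residue.
(5/263) = −1, so 5 is the smallest positive non-residue mod 263.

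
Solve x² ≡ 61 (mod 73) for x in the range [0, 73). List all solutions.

34, 39

73 ≡ 1 (mod 4), so we find a root by search.
Trying successive values, 34² = 1156 ≡ 61 (mod 73). The other root is 73 − 34 = 39.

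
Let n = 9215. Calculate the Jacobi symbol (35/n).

0

Reciprocity: 35 ≡ 3 and 9215 ≡ 3 (mod 4), so (35/9215) = −(9215/35).
Reduce top mod 35: now compute (10/35).
Pull out 2: since 35 ≡ 3 (mod 8), (2/35) = -1.
Reciprocity: 5 ≡ 1 and 35 ≡ 3 (mod 4), so (5/35) = +(35/5).
Reduce top mod 5: now compute (0/5).
Top reduces to 0: gcd > 1, so the symbol is 0.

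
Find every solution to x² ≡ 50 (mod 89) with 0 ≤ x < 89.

36, 53

89 ≡ 1 (mod 4), so we find a root by search.
Trying successive values, 36² = 1296 ≡ 50 (mod 89). The other root is 89 − 36 = 53.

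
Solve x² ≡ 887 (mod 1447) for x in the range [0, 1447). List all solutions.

301, 1146

Since 1447 ≡ 3 (mod 4), a square root of 887 is 887^((1447+1)/4) = 887^362 mod 1447.
Repeated squaring: 887^2≡1048, 887^4≡31, 887^8≡961, 887^16≡335, 887^32≡806, 887^64≡1380, 887^128≡148, 887^256≡199 (mod 1447).
887^362 = 887^(256+64+32+8+2) ≡ 301 (mod 1447).
Check: 301² = 90601 ≡ 887 (mod 1447). The two roots are 301 and 1146.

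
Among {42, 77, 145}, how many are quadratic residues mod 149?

2

(42/149) = +1 → QR.
(77/149) = -1 → non-residue.
(145/149) = +1 → QR.
Total quadratic residues among the 3: 2.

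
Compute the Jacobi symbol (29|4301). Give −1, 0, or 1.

1

Reciprocity: 29 ≡ 1 and 4301 ≡ 1 (mod 4), so (29/4301) = +(4301/29).
Reduce top mod 29: now compute (9/29).
Reciprocity: 9 ≡ 1 and 29 ≡ 1 (mod 4), so (9/29) = +(29/9).
Reduce top mod 9: now compute (2/9).
Pull out 2: since 9 ≡ 1 (mod 8), (2/9) = +1.
Reached (1/9) = 1. Collecting the sign flips along the way, the symbol is +1.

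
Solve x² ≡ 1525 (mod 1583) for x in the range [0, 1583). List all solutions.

681, 902

Since 1583 ≡ 3 (mod 4), a square root of 1525 is 1525^((1583+1)/4) = 1525^396 mod 1583.
Repeated squaring: 1525^2≡198, 1525^4≡1212, 1525^8≡1503, 1525^16≡68, 1525^32≡1458, 1525^64≡1378, 1525^128≡867, 1525^256≡1347 (mod 1583).
1525^396 = 1525^(256+128+8+4) ≡ 902 (mod 1583).
Check: 902² = 813604 ≡ 1525 (mod 1583). The two roots are 681 and 902.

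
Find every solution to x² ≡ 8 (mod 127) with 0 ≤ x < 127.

32, 95

Since 127 ≡ 3 (mod 4), a square root of 8 is 8^((127+1)/4) = 8^32 mod 127.
Repeated squaring: 8^2≡64, 8^4≡32, 8^8≡8, 8^16≡64, 8^32≡32 (mod 127).
8^32 = 8^(32) ≡ 32 (mod 127).
Check: 32² = 1024 ≡ 8 (mod 127). The two roots are 32 and 95.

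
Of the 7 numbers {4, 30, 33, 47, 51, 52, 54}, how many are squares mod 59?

(4/59) = +1 → QR.
(30/59) = -1 → non-residue.
(33/59) = -1 → non-residue.
(47/59) = -1 → non-residue.
(51/59) = +1 → QR.
(52/59) = -1 → non-residue.
(54/59) = -1 → non-residue.
Total quadratic residues among the 7: 2.

2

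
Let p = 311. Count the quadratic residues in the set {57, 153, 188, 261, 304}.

1

(57/311) = -1 → non-residue.
(153/311) = -1 → non-residue.
(188/311) = +1 → QR.
(261/311) = -1 → non-residue.
(304/311) = -1 → non-residue.
Total quadratic residues among the 5: 1.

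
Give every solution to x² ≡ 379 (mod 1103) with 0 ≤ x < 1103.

90, 1013

Since 1103 ≡ 3 (mod 4), a square root of 379 is 379^((1103+1)/4) = 379^276 mod 1103.
Repeated squaring: 379^2≡251, 379^4≡130, 379^8≡355, 379^16≡283, 379^32≡673, 379^64≡699, 379^128≡1075, 379^256≡784 (mod 1103).
379^276 = 379^(256+16+4) ≡ 1013 (mod 1103).
Check: 1013² = 1026169 ≡ 379 (mod 1103). The two roots are 90 and 1013.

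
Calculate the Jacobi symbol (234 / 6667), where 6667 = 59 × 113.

1

Pull out 2: since 6667 ≡ 3 (mod 8), (2/6667) = -1.
Reciprocity: 117 ≡ 1 and 6667 ≡ 3 (mod 4), so (117/6667) = +(6667/117).
Reduce top mod 117: now compute (115/117).
Reciprocity: 115 ≡ 3 and 117 ≡ 1 (mod 4), so (115/117) = +(117/115).
Reduce top mod 115: now compute (2/115).
Pull out 2: since 115 ≡ 3 (mod 8), (2/115) = -1.
Reached (1/115) = 1. Collecting the sign flips along the way, the symbol is +1.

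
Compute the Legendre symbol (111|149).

-1

Reciprocity: 111 ≡ 3 and 149 ≡ 1 (mod 4), so (111/149) = +(149/111).
Reduce top mod 111: now compute (38/111).
Pull out 2: since 111 ≡ 7 (mod 8), (2/111) = +1.
Reciprocity: 19 ≡ 3 and 111 ≡ 3 (mod 4), so (19/111) = −(111/19).
Reduce top mod 19: now compute (16/19).
Pull out 2^4: since 19 ≡ 3 (mod 8), (2/19) = -1, so (2/19)^4 = +1.
Reached (1/19) = 1. Collecting the sign flips along the way, the symbol is -1.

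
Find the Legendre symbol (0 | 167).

0

Top reduces to 0: gcd > 1, so the symbol is 0.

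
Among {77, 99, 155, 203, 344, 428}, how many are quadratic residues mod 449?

(77/449) = +1 → QR.
(99/449) = +1 → QR.
(155/449) = -1 → non-residue.
(203/449) = -1 → non-residue.
(344/449) = -1 → non-residue.
(428/449) = -1 → non-residue.
Total quadratic residues among the 6: 2.

2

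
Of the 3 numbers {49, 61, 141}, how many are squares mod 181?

(49/181) = +1 → QR.
(61/181) = -1 → non-residue.
(141/181) = -1 → non-residue.
Total quadratic residues among the 3: 1.

1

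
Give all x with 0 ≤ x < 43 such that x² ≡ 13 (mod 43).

Since 43 ≡ 3 (mod 4), a square root of 13 is 13^((43+1)/4) = 13^11 mod 43.
Repeated squaring: 13^2≡40, 13^4≡9, 13^8≡38 (mod 43).
13^11 = 13^(8+2+1) ≡ 23 (mod 43).
Check: 23² = 529 ≡ 13 (mod 43). The two roots are 20 and 23.

20, 23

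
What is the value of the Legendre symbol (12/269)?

-1

Euler's criterion: (12/269) ≡ 12^134 (mod 269).
12^2 ≡ 144 (mod 269)
12^4 ≡ 23 (mod 269)
12^8 ≡ 260 (mod 269)
12^16 ≡ 81 (mod 269)
12^32 ≡ 105 (mod 269)
12^64 ≡ 265 (mod 269)
12^128 ≡ 16 (mod 269)
12^134 = 12^(128+4+2) ≡ 268 (mod 269).
Result is 268 ≡ −1, so (12/269) = −1.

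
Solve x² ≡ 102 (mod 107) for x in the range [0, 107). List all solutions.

40, 67

Since 107 ≡ 3 (mod 4), a square root of 102 is 102^((107+1)/4) = 102^27 mod 107.
Repeated squaring: 102^2≡25, 102^4≡90, 102^8≡75, 102^16≡61 (mod 107).
102^27 = 102^(16+8+2+1) ≡ 40 (mod 107).
Check: 40² = 1600 ≡ 102 (mod 107). The two roots are 40 and 67.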